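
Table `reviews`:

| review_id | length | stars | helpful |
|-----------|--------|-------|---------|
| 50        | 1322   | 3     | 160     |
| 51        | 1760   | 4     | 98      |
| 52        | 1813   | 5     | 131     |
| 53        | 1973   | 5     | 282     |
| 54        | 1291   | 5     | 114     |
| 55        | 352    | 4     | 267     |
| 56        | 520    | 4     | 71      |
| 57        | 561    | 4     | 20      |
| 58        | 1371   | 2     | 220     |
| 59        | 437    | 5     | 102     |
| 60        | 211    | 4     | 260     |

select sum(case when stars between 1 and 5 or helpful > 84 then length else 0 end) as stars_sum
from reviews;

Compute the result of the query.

review_id=50: ✓ → 1322
review_id=51: ✓ → 1760
review_id=52: ✓ → 1813
review_id=53: ✓ → 1973
review_id=54: ✓ → 1291
review_id=55: ✓ → 352
review_id=56: ✓ → 520
review_id=57: ✓ → 561
review_id=58: ✓ → 1371
review_id=59: ✓ → 437
review_id=60: ✓ → 211
stars_sum = 1322 + 1760 + 1813 + 1973 + 1291 + 352 + 520 + 561 + 1371 + 437 + 211 = 11611

11611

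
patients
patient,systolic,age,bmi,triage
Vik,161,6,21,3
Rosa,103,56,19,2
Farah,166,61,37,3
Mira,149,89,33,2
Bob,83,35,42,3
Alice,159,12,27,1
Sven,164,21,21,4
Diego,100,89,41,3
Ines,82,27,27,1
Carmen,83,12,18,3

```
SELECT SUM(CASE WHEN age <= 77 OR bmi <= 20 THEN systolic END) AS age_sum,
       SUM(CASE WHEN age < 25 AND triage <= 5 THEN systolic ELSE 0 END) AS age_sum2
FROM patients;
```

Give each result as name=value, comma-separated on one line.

[age_sum: age <= 77 OR bmi <= 20]
patient=Vik: ✓ → 161
patient=Rosa: ✓ → 103
patient=Farah: ✓ → 166
patient=Mira: ✗
patient=Bob: ✓ → 83
patient=Alice: ✓ → 159
patient=Sven: ✓ → 164
patient=Diego: ✗
patient=Ines: ✓ → 82
patient=Carmen: ✓ → 83
age_sum = 161 + 103 + 166 + 83 + 159 + 164 + 82 + 83 = 1001
—
[age_sum2: age < 25 AND triage <= 5]
patient=Vik: ✓ → 161
patient=Rosa: ✗
patient=Farah: ✗
patient=Mira: ✗
patient=Bob: ✗
patient=Alice: ✓ → 159
patient=Sven: ✓ → 164
patient=Diego: ✗
patient=Ines: ✗
patient=Carmen: ✓ → 83
age_sum2 = 161 + 159 + 164 + 83 = 567

age_sum=1001, age_sum2=567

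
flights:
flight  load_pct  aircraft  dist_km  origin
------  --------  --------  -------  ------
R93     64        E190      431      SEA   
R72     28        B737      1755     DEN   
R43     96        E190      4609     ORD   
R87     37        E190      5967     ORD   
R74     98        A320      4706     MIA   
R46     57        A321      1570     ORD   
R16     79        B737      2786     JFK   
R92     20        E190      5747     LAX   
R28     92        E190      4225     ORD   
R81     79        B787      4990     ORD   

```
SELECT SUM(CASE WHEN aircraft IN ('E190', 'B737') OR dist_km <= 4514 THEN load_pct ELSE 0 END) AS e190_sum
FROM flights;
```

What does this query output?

flight=R93: ✓ → 64
flight=R72: ✓ → 28
flight=R43: ✓ → 96
flight=R87: ✓ → 37
flight=R74: ✗
flight=R46: ✓ → 57
flight=R16: ✓ → 79
flight=R92: ✓ → 20
flight=R28: ✓ → 92
flight=R81: ✗
e190_sum = 64 + 28 + 96 + 37 + 57 + 79 + 20 + 92 = 473

473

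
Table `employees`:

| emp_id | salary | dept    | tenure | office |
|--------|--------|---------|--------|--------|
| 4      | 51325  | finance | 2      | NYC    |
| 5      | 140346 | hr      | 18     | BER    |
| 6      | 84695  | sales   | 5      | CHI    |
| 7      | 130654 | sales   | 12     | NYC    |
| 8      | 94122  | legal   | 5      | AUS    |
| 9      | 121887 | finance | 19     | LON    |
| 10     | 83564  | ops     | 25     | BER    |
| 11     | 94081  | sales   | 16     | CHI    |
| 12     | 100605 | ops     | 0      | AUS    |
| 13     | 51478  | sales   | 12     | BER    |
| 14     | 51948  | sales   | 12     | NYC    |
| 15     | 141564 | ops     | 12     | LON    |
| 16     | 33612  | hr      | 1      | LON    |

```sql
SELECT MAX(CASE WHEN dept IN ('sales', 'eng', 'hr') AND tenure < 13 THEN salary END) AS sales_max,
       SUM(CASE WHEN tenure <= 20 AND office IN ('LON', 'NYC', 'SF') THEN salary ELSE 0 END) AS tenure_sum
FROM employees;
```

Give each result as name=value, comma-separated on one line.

sales_max=130654, tenure_sum=530990

[sales_max: dept IN ('sales', 'eng', 'hr') AND tenure < 13]
emp_id=4: ✗
emp_id=5: ✗
emp_id=6: ✓ → 84695
emp_id=7: ✓ → 130654
emp_id=8: ✗
emp_id=9: ✗
emp_id=10: ✗
emp_id=11: ✗
emp_id=12: ✗
emp_id=13: ✓ → 51478
emp_id=14: ✓ → 51948
emp_id=15: ✗
emp_id=16: ✓ → 33612
sales_max = MAX(84695, 130654, 51478, 51948, 33612) = 130654
—
[tenure_sum: tenure <= 20 AND office IN ('LON', 'NYC', 'SF')]
emp_id=4: ✓ → 51325
emp_id=5: ✗
emp_id=6: ✗
emp_id=7: ✓ → 130654
emp_id=8: ✗
emp_id=9: ✓ → 121887
emp_id=10: ✗
emp_id=11: ✗
emp_id=12: ✗
emp_id=13: ✗
emp_id=14: ✓ → 51948
emp_id=15: ✓ → 141564
emp_id=16: ✓ → 33612
tenure_sum = 51325 + 130654 + 121887 + 51948 + 141564 + 33612 = 530990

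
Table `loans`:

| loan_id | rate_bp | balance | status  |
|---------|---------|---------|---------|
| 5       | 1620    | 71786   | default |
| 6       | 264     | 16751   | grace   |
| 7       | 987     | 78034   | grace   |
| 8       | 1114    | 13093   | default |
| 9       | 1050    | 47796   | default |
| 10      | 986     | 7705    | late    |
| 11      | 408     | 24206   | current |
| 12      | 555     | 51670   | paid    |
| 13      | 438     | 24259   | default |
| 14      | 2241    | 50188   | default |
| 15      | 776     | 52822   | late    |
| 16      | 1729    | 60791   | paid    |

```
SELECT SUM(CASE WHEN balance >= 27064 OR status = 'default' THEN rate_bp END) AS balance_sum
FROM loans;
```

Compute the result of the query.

loan_id=5: ✓ → 1620
loan_id=6: ✗
loan_id=7: ✓ → 987
loan_id=8: ✓ → 1114
loan_id=9: ✓ → 1050
loan_id=10: ✗
loan_id=11: ✗
loan_id=12: ✓ → 555
loan_id=13: ✓ → 438
loan_id=14: ✓ → 2241
loan_id=15: ✓ → 776
loan_id=16: ✓ → 1729
balance_sum = 1620 + 987 + 1114 + 1050 + 555 + 438 + 2241 + 776 + 1729 = 10510

10510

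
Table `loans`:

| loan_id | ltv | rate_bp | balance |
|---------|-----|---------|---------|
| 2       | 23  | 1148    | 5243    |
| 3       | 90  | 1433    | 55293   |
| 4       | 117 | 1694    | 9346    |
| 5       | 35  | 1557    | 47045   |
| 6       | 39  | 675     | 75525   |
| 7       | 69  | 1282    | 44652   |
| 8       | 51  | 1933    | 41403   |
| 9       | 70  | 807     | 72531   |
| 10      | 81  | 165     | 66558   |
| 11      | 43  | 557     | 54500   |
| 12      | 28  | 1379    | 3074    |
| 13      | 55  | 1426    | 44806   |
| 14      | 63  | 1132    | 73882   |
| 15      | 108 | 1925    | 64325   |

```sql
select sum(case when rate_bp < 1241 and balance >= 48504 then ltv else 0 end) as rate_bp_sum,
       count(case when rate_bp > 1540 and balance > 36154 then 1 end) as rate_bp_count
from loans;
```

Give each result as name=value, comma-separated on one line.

[rate_bp_sum: rate_bp < 1241 and balance >= 48504]
loan_id=2: ✗
loan_id=3: ✗
loan_id=4: ✗
loan_id=5: ✗
loan_id=6: ✓ → 39
loan_id=7: ✗
loan_id=8: ✗
loan_id=9: ✓ → 70
loan_id=10: ✓ → 81
loan_id=11: ✓ → 43
loan_id=12: ✗
loan_id=13: ✗
loan_id=14: ✓ → 63
loan_id=15: ✗
rate_bp_sum = 39 + 70 + 81 + 43 + 63 = 296
—
[rate_bp_count: rate_bp > 1540 and balance > 36154]
loan_id=2: ✗
loan_id=3: ✗
loan_id=4: ✗
loan_id=5: ✓ → 1
loan_id=6: ✗
loan_id=7: ✗
loan_id=8: ✓ → 1
loan_id=9: ✗
loan_id=10: ✗
loan_id=11: ✗
loan_id=12: ✗
loan_id=13: ✗
loan_id=14: ✗
loan_id=15: ✓ → 1
rate_bp_count = COUNT(1, 1, 1) = 3

rate_bp_sum=296, rate_bp_count=3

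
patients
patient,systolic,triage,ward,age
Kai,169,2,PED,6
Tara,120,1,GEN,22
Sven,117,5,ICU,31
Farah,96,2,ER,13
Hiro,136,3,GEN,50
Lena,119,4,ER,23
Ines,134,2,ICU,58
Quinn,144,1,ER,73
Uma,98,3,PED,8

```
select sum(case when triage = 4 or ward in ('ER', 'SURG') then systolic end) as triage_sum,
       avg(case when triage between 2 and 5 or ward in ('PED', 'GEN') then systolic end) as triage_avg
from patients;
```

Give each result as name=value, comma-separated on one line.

triage_sum=359, triage_avg=123.625

[triage_sum: triage = 4 or ward in ('ER', 'SURG')]
patient=Kai: ✗
patient=Tara: ✗
patient=Sven: ✗
patient=Farah: ✓ → 96
patient=Hiro: ✗
patient=Lena: ✓ → 119
patient=Ines: ✗
patient=Quinn: ✓ → 144
patient=Uma: ✗
triage_sum = 96 + 119 + 144 = 359
—
[triage_avg: triage between 2 and 5 or ward in ('PED', 'GEN')]
patient=Kai: ✓ → 169
patient=Tara: ✓ → 120
patient=Sven: ✓ → 117
patient=Farah: ✓ → 96
patient=Hiro: ✓ → 136
patient=Lena: ✓ → 119
patient=Ines: ✓ → 134
patient=Quinn: ✗
patient=Uma: ✓ → 98
triage_avg = (169 + 120 + 117 + 96 + 136 + 119 + 134 + 98) / 8 = 123.625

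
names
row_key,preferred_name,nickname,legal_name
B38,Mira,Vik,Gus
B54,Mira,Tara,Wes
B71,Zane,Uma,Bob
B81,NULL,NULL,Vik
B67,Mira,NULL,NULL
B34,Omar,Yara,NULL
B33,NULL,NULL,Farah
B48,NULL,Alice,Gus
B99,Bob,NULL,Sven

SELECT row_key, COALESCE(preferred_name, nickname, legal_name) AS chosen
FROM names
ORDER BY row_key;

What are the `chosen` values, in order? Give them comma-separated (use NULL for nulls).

row_key=B33: preferred_name=NULL, nickname=NULL, legal_name=Farah → Farah
row_key=B34: preferred_name=Omar → Omar
row_key=B38: preferred_name=Mira → Mira
row_key=B48: preferred_name=NULL, nickname=Alice → Alice
row_key=B54: preferred_name=Mira → Mira
row_key=B67: preferred_name=Mira → Mira
row_key=B71: preferred_name=Zane → Zane
row_key=B81: preferred_name=NULL, nickname=NULL, legal_name=Vik → Vik
row_key=B99: preferred_name=Bob → Bob

Farah, Omar, Mira, Alice, Mira, Mira, Zane, Vik, Bob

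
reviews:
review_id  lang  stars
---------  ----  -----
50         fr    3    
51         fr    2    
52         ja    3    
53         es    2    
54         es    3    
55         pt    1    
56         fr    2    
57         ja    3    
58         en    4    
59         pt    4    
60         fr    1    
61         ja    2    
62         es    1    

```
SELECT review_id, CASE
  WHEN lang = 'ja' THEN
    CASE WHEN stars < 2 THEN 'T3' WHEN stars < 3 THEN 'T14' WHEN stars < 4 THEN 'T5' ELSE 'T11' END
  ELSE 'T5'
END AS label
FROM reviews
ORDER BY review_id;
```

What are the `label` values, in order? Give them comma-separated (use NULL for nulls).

review_id=50: lang='fr' → outer ELSE → T5
review_id=51: lang='fr' → outer ELSE → T5
review_id=52: lang='ja' → inner[stars < 4] → T5
review_id=53: lang='es' → outer ELSE → T5
review_id=54: lang='es' → outer ELSE → T5
review_id=55: lang='pt' → outer ELSE → T5
review_id=56: lang='fr' → outer ELSE → T5
review_id=57: lang='ja' → inner[stars < 4] → T5
review_id=58: lang='en' → outer ELSE → T5
review_id=59: lang='pt' → outer ELSE → T5
review_id=60: lang='fr' → outer ELSE → T5
review_id=61: lang='ja' → inner[stars < 3] → T14
review_id=62: lang='es' → outer ELSE → T5

T5, T5, T5, T5, T5, T5, T5, T5, T5, T5, T5, T14, T5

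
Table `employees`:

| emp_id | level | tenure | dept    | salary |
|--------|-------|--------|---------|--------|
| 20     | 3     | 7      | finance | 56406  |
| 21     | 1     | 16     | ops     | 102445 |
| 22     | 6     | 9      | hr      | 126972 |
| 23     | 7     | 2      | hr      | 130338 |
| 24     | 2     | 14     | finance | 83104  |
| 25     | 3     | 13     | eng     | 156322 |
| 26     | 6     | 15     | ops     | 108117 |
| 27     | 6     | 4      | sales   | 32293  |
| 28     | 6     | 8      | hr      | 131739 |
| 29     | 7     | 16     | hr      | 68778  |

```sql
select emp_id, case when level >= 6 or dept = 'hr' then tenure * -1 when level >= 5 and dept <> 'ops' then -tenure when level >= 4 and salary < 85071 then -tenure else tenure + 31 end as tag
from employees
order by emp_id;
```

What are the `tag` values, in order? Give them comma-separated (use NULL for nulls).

emp_id=20: ELSE → 38
emp_id=21: ELSE → 47
emp_id=22: level >= 6 or dept = 'hr' → -9
emp_id=23: level >= 6 or dept = 'hr' → -2
emp_id=24: ELSE → 45
emp_id=25: ELSE → 44
emp_id=26: level >= 6 or dept = 'hr' → -15
emp_id=27: level >= 6 or dept = 'hr' → -4
emp_id=28: level >= 6 or dept = 'hr' → -8
emp_id=29: level >= 6 or dept = 'hr' → -16

38, 47, -9, -2, 45, 44, -15, -4, -8, -16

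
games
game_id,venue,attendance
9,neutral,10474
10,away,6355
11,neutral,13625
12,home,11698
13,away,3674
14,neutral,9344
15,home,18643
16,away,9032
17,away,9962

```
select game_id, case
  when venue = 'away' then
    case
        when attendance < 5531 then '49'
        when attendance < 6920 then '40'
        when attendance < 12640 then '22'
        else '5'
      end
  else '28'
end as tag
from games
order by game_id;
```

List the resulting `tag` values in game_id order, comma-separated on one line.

28, 40, 28, 28, 49, 28, 28, 22, 22

game_id=9: venue='neutral' → outer ELSE → 28
game_id=10: venue='away' → inner[attendance < 6920] → 40
game_id=11: venue='neutral' → outer ELSE → 28
game_id=12: venue='home' → outer ELSE → 28
game_id=13: venue='away' → inner[attendance < 5531] → 49
game_id=14: venue='neutral' → outer ELSE → 28
game_id=15: venue='home' → outer ELSE → 28
game_id=16: venue='away' → inner[attendance < 12640] → 22
game_id=17: venue='away' → inner[attendance < 12640] → 22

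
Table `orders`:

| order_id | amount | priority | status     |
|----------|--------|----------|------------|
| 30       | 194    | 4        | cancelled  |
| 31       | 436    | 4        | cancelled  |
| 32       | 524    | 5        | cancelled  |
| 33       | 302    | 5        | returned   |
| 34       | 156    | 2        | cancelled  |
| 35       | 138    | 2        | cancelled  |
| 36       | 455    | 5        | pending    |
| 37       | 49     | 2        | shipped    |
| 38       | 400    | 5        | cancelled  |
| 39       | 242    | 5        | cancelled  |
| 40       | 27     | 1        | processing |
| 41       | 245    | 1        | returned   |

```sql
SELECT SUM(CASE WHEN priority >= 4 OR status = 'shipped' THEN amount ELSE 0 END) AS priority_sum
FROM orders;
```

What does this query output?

2602

order_id=30: ✓ → 194
order_id=31: ✓ → 436
order_id=32: ✓ → 524
order_id=33: ✓ → 302
order_id=34: ✗
order_id=35: ✗
order_id=36: ✓ → 455
order_id=37: ✓ → 49
order_id=38: ✓ → 400
order_id=39: ✓ → 242
order_id=40: ✗
order_id=41: ✗
priority_sum = 194 + 436 + 524 + 302 + 455 + 49 + 400 + 242 = 2602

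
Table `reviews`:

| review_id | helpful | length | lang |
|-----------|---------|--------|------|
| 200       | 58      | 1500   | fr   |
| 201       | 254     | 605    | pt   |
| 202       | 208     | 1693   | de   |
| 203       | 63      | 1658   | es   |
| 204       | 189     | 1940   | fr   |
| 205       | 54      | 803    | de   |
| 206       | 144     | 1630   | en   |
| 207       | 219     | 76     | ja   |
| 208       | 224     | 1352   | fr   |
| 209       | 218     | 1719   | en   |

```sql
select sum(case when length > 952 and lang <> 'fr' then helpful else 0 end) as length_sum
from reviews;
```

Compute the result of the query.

review_id=200: ✗
review_id=201: ✗
review_id=202: ✓ → 208
review_id=203: ✓ → 63
review_id=204: ✗
review_id=205: ✗
review_id=206: ✓ → 144
review_id=207: ✗
review_id=208: ✗
review_id=209: ✓ → 218
length_sum = 208 + 63 + 144 + 218 = 633

633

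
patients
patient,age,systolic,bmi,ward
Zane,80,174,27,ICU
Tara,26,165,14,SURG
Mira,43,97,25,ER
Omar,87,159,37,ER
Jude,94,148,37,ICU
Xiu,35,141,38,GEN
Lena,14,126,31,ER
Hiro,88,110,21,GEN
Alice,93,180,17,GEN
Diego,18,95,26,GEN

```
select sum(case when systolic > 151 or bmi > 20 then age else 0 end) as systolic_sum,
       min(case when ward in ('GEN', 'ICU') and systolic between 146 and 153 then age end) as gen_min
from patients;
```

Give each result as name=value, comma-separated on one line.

[systolic_sum: systolic > 151 or bmi > 20]
patient=Zane: ✓ → 80
patient=Tara: ✓ → 26
patient=Mira: ✓ → 43
patient=Omar: ✓ → 87
patient=Jude: ✓ → 94
patient=Xiu: ✓ → 35
patient=Lena: ✓ → 14
patient=Hiro: ✓ → 88
patient=Alice: ✓ → 93
patient=Diego: ✓ → 18
systolic_sum = 80 + 26 + 43 + 87 + 94 + 35 + 14 + 88 + 93 + 18 = 578
—
[gen_min: ward in ('GEN', 'ICU') and systolic between 146 and 153]
patient=Zane: ✗
patient=Tara: ✗
patient=Mira: ✗
patient=Omar: ✗
patient=Jude: ✓ → 94
patient=Xiu: ✗
patient=Lena: ✗
patient=Hiro: ✗
patient=Alice: ✗
patient=Diego: ✗
gen_min = MIN(94) = 94

systolic_sum=578, gen_min=94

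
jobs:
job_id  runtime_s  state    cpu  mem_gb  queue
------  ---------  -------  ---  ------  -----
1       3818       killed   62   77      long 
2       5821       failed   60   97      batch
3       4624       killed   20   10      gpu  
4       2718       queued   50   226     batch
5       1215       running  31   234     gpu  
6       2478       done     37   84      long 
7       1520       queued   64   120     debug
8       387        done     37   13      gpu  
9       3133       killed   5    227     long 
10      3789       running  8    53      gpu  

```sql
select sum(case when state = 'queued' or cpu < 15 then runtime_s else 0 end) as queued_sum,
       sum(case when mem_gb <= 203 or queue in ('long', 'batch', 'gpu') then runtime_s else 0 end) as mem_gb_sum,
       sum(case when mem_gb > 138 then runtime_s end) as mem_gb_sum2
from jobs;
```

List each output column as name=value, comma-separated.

queued_sum=11160, mem_gb_sum=29503, mem_gb_sum2=7066

[queued_sum: state = 'queued' or cpu < 15]
job_id=1: ✗
job_id=2: ✗
job_id=3: ✗
job_id=4: ✓ → 2718
job_id=5: ✗
job_id=6: ✗
job_id=7: ✓ → 1520
job_id=8: ✗
job_id=9: ✓ → 3133
job_id=10: ✓ → 3789
queued_sum = 2718 + 1520 + 3133 + 3789 = 11160
—
[mem_gb_sum: mem_gb <= 203 or queue in ('long', 'batch', 'gpu')]
job_id=1: ✓ → 3818
job_id=2: ✓ → 5821
job_id=3: ✓ → 4624
job_id=4: ✓ → 2718
job_id=5: ✓ → 1215
job_id=6: ✓ → 2478
job_id=7: ✓ → 1520
job_id=8: ✓ → 387
job_id=9: ✓ → 3133
job_id=10: ✓ → 3789
mem_gb_sum = 3818 + 5821 + 4624 + 2718 + 1215 + 2478 + 1520 + 387 + 3133 + 3789 = 29503
—
[mem_gb_sum2: mem_gb > 138]
job_id=1: ✗
job_id=2: ✗
job_id=3: ✗
job_id=4: ✓ → 2718
job_id=5: ✓ → 1215
job_id=6: ✗
job_id=7: ✗
job_id=8: ✗
job_id=9: ✓ → 3133
job_id=10: ✗
mem_gb_sum2 = 2718 + 1215 + 3133 = 7066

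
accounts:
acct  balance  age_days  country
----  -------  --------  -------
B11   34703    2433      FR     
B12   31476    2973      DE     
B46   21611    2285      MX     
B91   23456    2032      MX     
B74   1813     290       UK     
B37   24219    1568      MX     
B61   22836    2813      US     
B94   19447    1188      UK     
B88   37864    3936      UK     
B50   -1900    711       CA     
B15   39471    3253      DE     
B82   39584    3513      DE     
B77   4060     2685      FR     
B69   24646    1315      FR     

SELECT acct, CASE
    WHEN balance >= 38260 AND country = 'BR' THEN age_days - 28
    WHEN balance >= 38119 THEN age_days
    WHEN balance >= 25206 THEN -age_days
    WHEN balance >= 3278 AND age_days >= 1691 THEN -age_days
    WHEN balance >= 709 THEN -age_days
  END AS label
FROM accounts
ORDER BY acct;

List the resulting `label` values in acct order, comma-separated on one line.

acct=B11: balance >= 25206 → -2433
acct=B12: balance >= 25206 → -2973
acct=B15: balance >= 38119 → 3253
acct=B37: balance >= 709 → -1568
acct=B46: balance >= 3278 AND age_days >= 1691 → -2285
acct=B50: (no match → NULL) → NULL
acct=B61: balance >= 3278 AND age_days >= 1691 → -2813
acct=B69: balance >= 709 → -1315
acct=B74: balance >= 709 → -290
acct=B77: balance >= 3278 AND age_days >= 1691 → -2685
acct=B82: balance >= 38119 → 3513
acct=B88: balance >= 25206 → -3936
acct=B91: balance >= 3278 AND age_days >= 1691 → -2032
acct=B94: balance >= 709 → -1188

-2433, -2973, 3253, -1568, -2285, NULL, -2813, -1315, -290, -2685, 3513, -3936, -2032, -1188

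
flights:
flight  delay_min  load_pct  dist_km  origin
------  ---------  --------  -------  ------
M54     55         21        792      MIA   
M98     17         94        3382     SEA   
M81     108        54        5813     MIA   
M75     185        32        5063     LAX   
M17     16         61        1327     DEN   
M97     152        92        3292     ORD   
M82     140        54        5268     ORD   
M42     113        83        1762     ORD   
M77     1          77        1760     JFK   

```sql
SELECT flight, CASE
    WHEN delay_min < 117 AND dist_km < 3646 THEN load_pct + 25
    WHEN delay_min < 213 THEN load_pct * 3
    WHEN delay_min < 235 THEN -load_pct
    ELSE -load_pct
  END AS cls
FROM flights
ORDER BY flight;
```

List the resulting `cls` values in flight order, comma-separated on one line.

flight=M17: delay_min < 117 AND dist_km < 3646 → 86
flight=M42: delay_min < 117 AND dist_km < 3646 → 108
flight=M54: delay_min < 117 AND dist_km < 3646 → 46
flight=M75: delay_min < 213 → 96
flight=M77: delay_min < 117 AND dist_km < 3646 → 102
flight=M81: delay_min < 213 → 162
flight=M82: delay_min < 213 → 162
flight=M97: delay_min < 213 → 276
flight=M98: delay_min < 117 AND dist_km < 3646 → 119

86, 108, 46, 96, 102, 162, 162, 276, 119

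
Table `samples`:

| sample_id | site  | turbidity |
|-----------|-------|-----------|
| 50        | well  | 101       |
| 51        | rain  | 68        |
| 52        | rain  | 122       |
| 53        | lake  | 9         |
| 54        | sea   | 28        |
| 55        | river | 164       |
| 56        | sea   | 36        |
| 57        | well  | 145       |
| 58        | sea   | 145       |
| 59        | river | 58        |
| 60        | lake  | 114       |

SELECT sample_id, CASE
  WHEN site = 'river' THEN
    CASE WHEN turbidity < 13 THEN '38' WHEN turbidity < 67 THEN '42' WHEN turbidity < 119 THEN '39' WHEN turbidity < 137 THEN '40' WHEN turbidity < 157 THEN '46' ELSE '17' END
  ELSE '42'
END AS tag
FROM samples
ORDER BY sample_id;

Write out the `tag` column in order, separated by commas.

42, 42, 42, 42, 42, 17, 42, 42, 42, 42, 42

sample_id=50: site='well' → outer ELSE → 42
sample_id=51: site='rain' → outer ELSE → 42
sample_id=52: site='rain' → outer ELSE → 42
sample_id=53: site='lake' → outer ELSE → 42
sample_id=54: site='sea' → outer ELSE → 42
sample_id=55: site='river' → inner[ELSE] → 17
sample_id=56: site='sea' → outer ELSE → 42
sample_id=57: site='well' → outer ELSE → 42
sample_id=58: site='sea' → outer ELSE → 42
sample_id=59: site='river' → inner[turbidity < 67] → 42
sample_id=60: site='lake' → outer ELSE → 42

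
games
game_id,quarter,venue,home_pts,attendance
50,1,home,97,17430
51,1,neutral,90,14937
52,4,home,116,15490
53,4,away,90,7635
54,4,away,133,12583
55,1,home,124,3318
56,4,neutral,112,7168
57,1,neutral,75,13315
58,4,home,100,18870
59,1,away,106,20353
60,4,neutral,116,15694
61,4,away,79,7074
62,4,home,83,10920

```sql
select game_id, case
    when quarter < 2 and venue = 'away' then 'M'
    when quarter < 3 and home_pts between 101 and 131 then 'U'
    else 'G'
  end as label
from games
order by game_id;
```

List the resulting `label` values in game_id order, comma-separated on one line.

game_id=50: ELSE → G
game_id=51: ELSE → G
game_id=52: ELSE → G
game_id=53: ELSE → G
game_id=54: ELSE → G
game_id=55: quarter < 3 and home_pts between 101 and 131 → U
game_id=56: ELSE → G
game_id=57: ELSE → G
game_id=58: ELSE → G
game_id=59: quarter < 2 and venue = 'away' → M
game_id=60: ELSE → G
game_id=61: ELSE → G
game_id=62: ELSE → G

G, G, G, G, G, U, G, G, G, M, G, G, G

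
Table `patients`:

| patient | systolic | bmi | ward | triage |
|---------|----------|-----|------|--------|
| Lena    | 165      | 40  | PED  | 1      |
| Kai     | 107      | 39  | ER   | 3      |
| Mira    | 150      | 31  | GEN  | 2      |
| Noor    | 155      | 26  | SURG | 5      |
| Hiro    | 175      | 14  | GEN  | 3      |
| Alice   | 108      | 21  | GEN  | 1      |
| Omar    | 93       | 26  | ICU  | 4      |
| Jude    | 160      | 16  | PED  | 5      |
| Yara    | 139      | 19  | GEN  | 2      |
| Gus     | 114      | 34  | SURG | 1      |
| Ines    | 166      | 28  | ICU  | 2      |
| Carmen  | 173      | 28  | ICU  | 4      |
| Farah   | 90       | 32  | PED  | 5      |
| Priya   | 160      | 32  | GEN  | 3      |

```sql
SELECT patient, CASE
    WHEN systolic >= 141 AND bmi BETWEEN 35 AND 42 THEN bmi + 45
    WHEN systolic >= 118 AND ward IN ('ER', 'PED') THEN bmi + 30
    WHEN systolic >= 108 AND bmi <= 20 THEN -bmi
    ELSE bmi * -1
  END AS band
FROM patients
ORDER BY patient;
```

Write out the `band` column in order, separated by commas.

patient=Alice: ELSE → -21
patient=Carmen: ELSE → -28
patient=Farah: ELSE → -32
patient=Gus: ELSE → -34
patient=Hiro: systolic >= 108 AND bmi <= 20 → -14
patient=Ines: ELSE → -28
patient=Jude: systolic >= 118 AND ward IN ('ER', 'PED') → 46
patient=Kai: ELSE → -39
patient=Lena: systolic >= 141 AND bmi BETWEEN 35 AND 42 → 85
patient=Mira: ELSE → -31
patient=Noor: ELSE → -26
patient=Omar: ELSE → -26
patient=Priya: ELSE → -32
patient=Yara: systolic >= 108 AND bmi <= 20 → -19

-21, -28, -32, -34, -14, -28, 46, -39, 85, -31, -26, -26, -32, -19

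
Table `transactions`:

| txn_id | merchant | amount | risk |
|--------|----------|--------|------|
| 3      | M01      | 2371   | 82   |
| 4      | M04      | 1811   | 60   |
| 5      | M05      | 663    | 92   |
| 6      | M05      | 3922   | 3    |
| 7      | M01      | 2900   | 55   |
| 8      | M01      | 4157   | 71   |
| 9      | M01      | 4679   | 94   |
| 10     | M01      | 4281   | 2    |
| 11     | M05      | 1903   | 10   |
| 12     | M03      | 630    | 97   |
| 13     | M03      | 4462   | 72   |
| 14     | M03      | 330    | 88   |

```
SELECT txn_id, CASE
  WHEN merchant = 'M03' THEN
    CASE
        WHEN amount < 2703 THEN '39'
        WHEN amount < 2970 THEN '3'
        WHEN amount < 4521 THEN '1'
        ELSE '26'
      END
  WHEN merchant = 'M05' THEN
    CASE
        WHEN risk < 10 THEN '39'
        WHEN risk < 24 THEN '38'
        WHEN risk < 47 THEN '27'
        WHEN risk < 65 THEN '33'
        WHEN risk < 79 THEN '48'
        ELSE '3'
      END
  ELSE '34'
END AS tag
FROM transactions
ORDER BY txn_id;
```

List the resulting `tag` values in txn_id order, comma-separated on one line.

txn_id=3: merchant='M01' → outer ELSE → 34
txn_id=4: merchant='M04' → outer ELSE → 34
txn_id=5: merchant='M05' → inner[ELSE] → 3
txn_id=6: merchant='M05' → inner[risk < 10] → 39
txn_id=7: merchant='M01' → outer ELSE → 34
txn_id=8: merchant='M01' → outer ELSE → 34
txn_id=9: merchant='M01' → outer ELSE → 34
txn_id=10: merchant='M01' → outer ELSE → 34
txn_id=11: merchant='M05' → inner[risk < 24] → 38
txn_id=12: merchant='M03' → inner[amount < 2703] → 39
txn_id=13: merchant='M03' → inner[amount < 4521] → 1
txn_id=14: merchant='M03' → inner[amount < 2703] → 39

34, 34, 3, 39, 34, 34, 34, 34, 38, 39, 1, 39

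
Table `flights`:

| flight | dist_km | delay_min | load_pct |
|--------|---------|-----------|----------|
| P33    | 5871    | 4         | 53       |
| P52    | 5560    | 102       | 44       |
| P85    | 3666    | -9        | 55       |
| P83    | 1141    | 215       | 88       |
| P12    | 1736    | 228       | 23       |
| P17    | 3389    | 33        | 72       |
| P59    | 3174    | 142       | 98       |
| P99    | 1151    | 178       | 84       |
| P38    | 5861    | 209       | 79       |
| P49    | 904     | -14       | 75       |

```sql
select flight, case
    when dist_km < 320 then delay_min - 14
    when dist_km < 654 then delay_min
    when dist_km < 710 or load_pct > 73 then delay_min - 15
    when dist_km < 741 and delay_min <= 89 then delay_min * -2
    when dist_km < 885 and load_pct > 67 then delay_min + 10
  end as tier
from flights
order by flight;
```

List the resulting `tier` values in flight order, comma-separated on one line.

flight=P12: (no match → NULL) → NULL
flight=P17: (no match → NULL) → NULL
flight=P33: (no match → NULL) → NULL
flight=P38: dist_km < 710 or load_pct > 73 → 194
flight=P49: dist_km < 710 or load_pct > 73 → -29
flight=P52: (no match → NULL) → NULL
flight=P59: dist_km < 710 or load_pct > 73 → 127
flight=P83: dist_km < 710 or load_pct > 73 → 200
flight=P85: (no match → NULL) → NULL
flight=P99: dist_km < 710 or load_pct > 73 → 163

NULL, NULL, NULL, 194, -29, NULL, 127, 200, NULL, 163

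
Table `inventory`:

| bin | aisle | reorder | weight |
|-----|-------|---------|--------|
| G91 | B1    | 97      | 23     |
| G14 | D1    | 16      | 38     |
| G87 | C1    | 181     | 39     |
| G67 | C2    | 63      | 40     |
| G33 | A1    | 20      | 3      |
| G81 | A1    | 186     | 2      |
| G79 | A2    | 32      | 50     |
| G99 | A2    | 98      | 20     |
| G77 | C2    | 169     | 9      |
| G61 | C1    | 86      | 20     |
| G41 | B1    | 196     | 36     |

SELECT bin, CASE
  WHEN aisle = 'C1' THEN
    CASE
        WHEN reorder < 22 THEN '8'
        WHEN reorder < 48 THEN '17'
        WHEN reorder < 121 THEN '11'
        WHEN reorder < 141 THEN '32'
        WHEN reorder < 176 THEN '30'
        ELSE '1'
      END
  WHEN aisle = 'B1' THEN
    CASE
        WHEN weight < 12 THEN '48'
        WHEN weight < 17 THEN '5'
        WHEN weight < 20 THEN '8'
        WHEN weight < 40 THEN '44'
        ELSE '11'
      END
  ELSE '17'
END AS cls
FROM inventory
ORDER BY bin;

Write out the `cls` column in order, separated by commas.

bin=G14: aisle='D1' → outer ELSE → 17
bin=G33: aisle='A1' → outer ELSE → 17
bin=G41: aisle='B1' → inner[weight < 40] → 44
bin=G61: aisle='C1' → inner[reorder < 121] → 11
bin=G67: aisle='C2' → outer ELSE → 17
bin=G77: aisle='C2' → outer ELSE → 17
bin=G79: aisle='A2' → outer ELSE → 17
bin=G81: aisle='A1' → outer ELSE → 17
bin=G87: aisle='C1' → inner[ELSE] → 1
bin=G91: aisle='B1' → inner[weight < 40] → 44
bin=G99: aisle='A2' → outer ELSE → 17

17, 17, 44, 11, 17, 17, 17, 17, 1, 44, 17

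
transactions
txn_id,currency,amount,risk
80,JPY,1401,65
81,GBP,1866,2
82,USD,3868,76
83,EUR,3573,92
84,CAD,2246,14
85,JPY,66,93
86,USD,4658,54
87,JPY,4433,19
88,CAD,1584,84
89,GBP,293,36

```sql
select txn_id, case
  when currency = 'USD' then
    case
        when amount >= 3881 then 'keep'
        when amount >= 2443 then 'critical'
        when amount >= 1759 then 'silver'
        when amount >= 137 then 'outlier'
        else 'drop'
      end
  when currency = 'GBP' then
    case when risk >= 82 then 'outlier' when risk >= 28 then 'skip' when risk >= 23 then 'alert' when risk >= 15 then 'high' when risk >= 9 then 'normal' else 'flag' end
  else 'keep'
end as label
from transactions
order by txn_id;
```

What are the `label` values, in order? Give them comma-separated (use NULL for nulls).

keep, flag, critical, keep, keep, keep, keep, keep, keep, skip

txn_id=80: currency='JPY' → outer ELSE → keep
txn_id=81: currency='GBP' → inner[ELSE] → flag
txn_id=82: currency='USD' → inner[amount >= 2443] → critical
txn_id=83: currency='EUR' → outer ELSE → keep
txn_id=84: currency='CAD' → outer ELSE → keep
txn_id=85: currency='JPY' → outer ELSE → keep
txn_id=86: currency='USD' → inner[amount >= 3881] → keep
txn_id=87: currency='JPY' → outer ELSE → keep
txn_id=88: currency='CAD' → outer ELSE → keep
txn_id=89: currency='GBP' → inner[risk >= 28] → skip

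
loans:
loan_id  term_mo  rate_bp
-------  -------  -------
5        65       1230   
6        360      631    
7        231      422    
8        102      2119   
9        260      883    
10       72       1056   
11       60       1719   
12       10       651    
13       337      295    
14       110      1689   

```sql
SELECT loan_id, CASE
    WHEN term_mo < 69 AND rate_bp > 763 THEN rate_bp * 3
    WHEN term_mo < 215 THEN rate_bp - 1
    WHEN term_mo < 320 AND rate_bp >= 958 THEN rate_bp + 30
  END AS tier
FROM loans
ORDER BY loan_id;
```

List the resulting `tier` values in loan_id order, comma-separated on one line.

loan_id=5: term_mo < 69 AND rate_bp > 763 → 3690
loan_id=6: (no match → NULL) → NULL
loan_id=7: (no match → NULL) → NULL
loan_id=8: term_mo < 215 → 2118
loan_id=9: (no match → NULL) → NULL
loan_id=10: term_mo < 215 → 1055
loan_id=11: term_mo < 69 AND rate_bp > 763 → 5157
loan_id=12: term_mo < 215 → 650
loan_id=13: (no match → NULL) → NULL
loan_id=14: term_mo < 215 → 1688

3690, NULL, NULL, 2118, NULL, 1055, 5157, 650, NULL, 1688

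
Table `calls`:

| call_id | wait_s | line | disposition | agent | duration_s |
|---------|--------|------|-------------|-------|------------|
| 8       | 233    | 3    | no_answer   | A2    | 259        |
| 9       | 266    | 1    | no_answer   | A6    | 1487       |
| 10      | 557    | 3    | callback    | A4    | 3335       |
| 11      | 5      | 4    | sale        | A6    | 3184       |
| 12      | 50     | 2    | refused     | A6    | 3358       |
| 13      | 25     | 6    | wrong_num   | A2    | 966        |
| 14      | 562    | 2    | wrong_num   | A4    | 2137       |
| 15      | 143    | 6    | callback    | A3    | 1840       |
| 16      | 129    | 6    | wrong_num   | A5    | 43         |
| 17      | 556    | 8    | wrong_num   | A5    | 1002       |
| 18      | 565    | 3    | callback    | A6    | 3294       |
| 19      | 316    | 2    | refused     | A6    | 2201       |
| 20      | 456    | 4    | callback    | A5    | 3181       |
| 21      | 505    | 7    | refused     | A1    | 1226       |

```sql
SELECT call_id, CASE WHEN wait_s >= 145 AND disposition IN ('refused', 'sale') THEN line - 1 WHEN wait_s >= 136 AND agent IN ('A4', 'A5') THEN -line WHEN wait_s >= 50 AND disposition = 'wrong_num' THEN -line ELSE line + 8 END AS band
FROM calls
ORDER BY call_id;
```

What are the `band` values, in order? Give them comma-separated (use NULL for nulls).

11, 9, -3, 12, 10, 14, -2, 14, -6, -8, 11, 1, -4, 6

call_id=8: ELSE → 11
call_id=9: ELSE → 9
call_id=10: wait_s >= 136 AND agent IN ('A4', 'A5') → -3
call_id=11: ELSE → 12
call_id=12: ELSE → 10
call_id=13: ELSE → 14
call_id=14: wait_s >= 136 AND agent IN ('A4', 'A5') → -2
call_id=15: ELSE → 14
call_id=16: wait_s >= 50 AND disposition = 'wrong_num' → -6
call_id=17: wait_s >= 136 AND agent IN ('A4', 'A5') → -8
call_id=18: ELSE → 11
call_id=19: wait_s >= 145 AND disposition IN ('refused', 'sale') → 1
call_id=20: wait_s >= 136 AND agent IN ('A4', 'A5') → -4
call_id=21: wait_s >= 145 AND disposition IN ('refused', 'sale') → 6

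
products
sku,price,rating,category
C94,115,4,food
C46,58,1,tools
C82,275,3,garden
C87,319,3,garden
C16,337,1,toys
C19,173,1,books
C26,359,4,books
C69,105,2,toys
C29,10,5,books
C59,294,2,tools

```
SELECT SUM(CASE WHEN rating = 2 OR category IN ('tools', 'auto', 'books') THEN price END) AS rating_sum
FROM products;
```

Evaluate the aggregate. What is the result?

sku=C94: ✗
sku=C46: ✓ → 58
sku=C82: ✗
sku=C87: ✗
sku=C16: ✗
sku=C19: ✓ → 173
sku=C26: ✓ → 359
sku=C69: ✓ → 105
sku=C29: ✓ → 10
sku=C59: ✓ → 294
rating_sum = 58 + 173 + 359 + 105 + 10 + 294 = 999

999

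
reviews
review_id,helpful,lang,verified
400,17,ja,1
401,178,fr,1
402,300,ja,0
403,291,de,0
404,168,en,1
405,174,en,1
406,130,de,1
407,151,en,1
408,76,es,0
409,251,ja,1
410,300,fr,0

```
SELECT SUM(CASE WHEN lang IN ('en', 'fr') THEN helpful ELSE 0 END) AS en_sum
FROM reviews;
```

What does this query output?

review_id=400: ✗
review_id=401: ✓ → 178
review_id=402: ✗
review_id=403: ✗
review_id=404: ✓ → 168
review_id=405: ✓ → 174
review_id=406: ✗
review_id=407: ✓ → 151
review_id=408: ✗
review_id=409: ✗
review_id=410: ✓ → 300
en_sum = 178 + 168 + 174 + 151 + 300 = 971

971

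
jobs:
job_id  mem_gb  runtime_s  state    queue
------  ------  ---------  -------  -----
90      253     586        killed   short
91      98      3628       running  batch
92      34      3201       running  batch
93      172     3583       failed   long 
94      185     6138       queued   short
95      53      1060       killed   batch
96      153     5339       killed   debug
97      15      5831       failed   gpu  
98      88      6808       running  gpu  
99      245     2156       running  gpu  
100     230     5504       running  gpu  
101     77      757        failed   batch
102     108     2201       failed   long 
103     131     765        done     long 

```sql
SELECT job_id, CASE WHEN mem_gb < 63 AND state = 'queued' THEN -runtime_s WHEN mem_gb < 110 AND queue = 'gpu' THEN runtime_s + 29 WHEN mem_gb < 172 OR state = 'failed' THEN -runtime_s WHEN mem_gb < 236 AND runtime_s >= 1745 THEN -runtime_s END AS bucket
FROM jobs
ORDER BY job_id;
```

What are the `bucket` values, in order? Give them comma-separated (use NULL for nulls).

NULL, -3628, -3201, -3583, -6138, -1060, -5339, 5860, 6837, NULL, -5504, -757, -2201, -765

job_id=90: (no match → NULL) → NULL
job_id=91: mem_gb < 172 OR state = 'failed' → -3628
job_id=92: mem_gb < 172 OR state = 'failed' → -3201
job_id=93: mem_gb < 172 OR state = 'failed' → -3583
job_id=94: mem_gb < 236 AND runtime_s >= 1745 → -6138
job_id=95: mem_gb < 172 OR state = 'failed' → -1060
job_id=96: mem_gb < 172 OR state = 'failed' → -5339
job_id=97: mem_gb < 110 AND queue = 'gpu' → 5860
job_id=98: mem_gb < 110 AND queue = 'gpu' → 6837
job_id=99: (no match → NULL) → NULL
job_id=100: mem_gb < 236 AND runtime_s >= 1745 → -5504
job_id=101: mem_gb < 172 OR state = 'failed' → -757
job_id=102: mem_gb < 172 OR state = 'failed' → -2201
job_id=103: mem_gb < 172 OR state = 'failed' → -765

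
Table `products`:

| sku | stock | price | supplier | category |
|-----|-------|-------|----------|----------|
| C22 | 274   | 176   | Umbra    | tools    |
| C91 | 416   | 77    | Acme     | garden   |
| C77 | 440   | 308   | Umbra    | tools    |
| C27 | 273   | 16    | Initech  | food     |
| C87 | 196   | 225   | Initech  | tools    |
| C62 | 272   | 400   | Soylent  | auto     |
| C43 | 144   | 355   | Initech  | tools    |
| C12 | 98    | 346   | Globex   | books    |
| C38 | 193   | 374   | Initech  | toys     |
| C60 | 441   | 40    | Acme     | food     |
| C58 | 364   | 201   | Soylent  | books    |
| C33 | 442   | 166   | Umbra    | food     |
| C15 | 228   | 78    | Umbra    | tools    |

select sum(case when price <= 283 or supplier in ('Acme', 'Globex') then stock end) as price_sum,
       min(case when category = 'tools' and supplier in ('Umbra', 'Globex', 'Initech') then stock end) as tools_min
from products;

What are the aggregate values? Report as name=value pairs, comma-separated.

price_sum=2732, tools_min=144

[price_sum: price <= 283 or supplier in ('Acme', 'Globex')]
sku=C22: ✓ → 274
sku=C91: ✓ → 416
sku=C77: ✗
sku=C27: ✓ → 273
sku=C87: ✓ → 196
sku=C62: ✗
sku=C43: ✗
sku=C12: ✓ → 98
sku=C38: ✗
sku=C60: ✓ → 441
sku=C58: ✓ → 364
sku=C33: ✓ → 442
sku=C15: ✓ → 228
price_sum = 274 + 416 + 273 + 196 + 98 + 441 + 364 + 442 + 228 = 2732
—
[tools_min: category = 'tools' and supplier in ('Umbra', 'Globex', 'Initech')]
sku=C22: ✓ → 274
sku=C91: ✗
sku=C77: ✓ → 440
sku=C27: ✗
sku=C87: ✓ → 196
sku=C62: ✗
sku=C43: ✓ → 144
sku=C12: ✗
sku=C38: ✗
sku=C60: ✗
sku=C58: ✗
sku=C33: ✗
sku=C15: ✓ → 228
tools_min = MIN(274, 440, 196, 144, 228) = 144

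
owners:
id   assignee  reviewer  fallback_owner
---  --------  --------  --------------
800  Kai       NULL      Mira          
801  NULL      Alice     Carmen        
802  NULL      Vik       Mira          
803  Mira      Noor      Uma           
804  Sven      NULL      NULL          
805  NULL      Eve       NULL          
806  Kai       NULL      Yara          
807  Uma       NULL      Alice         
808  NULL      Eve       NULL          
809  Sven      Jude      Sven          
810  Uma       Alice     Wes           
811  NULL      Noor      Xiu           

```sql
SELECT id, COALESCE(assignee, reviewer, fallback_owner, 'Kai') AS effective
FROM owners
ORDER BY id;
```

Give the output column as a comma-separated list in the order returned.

Kai, Alice, Vik, Mira, Sven, Eve, Kai, Uma, Eve, Sven, Uma, Noor

id=800: assignee=Kai → Kai
id=801: assignee=NULL, reviewer=Alice → Alice
id=802: assignee=NULL, reviewer=Vik → Vik
id=803: assignee=Mira → Mira
id=804: assignee=Sven → Sven
id=805: assignee=NULL, reviewer=Eve → Eve
id=806: assignee=Kai → Kai
id=807: assignee=Uma → Uma
id=808: assignee=NULL, reviewer=Eve → Eve
id=809: assignee=Sven → Sven
id=810: assignee=Uma → Uma
id=811: assignee=NULL, reviewer=Noor → Noor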